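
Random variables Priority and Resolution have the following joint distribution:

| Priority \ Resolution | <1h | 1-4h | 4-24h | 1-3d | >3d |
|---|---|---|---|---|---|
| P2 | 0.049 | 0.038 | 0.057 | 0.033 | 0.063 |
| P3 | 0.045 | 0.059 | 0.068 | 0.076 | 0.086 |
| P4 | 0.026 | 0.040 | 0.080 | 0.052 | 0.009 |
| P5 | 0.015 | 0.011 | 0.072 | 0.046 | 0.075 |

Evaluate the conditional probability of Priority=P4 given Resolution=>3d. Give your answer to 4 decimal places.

P(Resolution=>3d) = 0.063 + 0.086 + 0.009 + 0.075 = 0.233.
P(Priority=P4 | Resolution=>3d) = 0.009/0.233 = 0.0386.

0.0386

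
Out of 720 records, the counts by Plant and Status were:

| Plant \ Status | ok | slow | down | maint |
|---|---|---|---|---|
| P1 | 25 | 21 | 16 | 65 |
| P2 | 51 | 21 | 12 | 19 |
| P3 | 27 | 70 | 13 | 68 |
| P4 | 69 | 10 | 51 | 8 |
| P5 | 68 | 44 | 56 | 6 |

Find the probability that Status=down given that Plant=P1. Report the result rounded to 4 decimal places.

0.1260

Total with Plant=P1: 25 + 21 + 16 + 65 = 127.
P(Status=down | Plant=P1) = 16/127 = 0.1260.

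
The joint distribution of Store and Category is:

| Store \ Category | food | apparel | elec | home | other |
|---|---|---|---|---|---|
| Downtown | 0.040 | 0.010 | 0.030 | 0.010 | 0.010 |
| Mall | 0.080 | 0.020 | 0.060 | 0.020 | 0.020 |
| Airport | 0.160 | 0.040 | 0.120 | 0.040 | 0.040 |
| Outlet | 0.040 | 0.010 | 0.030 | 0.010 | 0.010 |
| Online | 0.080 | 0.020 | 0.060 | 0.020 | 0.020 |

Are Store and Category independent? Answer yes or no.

Every cell satisfies P(Store,Category) = P(Store)·P(Category). For instance P(Store=Outlet) = 0.100, P(Category=food) = 0.400, and 0.100×0.400 = 0.040 matches the joint entry. So Store and Category are independent.

yes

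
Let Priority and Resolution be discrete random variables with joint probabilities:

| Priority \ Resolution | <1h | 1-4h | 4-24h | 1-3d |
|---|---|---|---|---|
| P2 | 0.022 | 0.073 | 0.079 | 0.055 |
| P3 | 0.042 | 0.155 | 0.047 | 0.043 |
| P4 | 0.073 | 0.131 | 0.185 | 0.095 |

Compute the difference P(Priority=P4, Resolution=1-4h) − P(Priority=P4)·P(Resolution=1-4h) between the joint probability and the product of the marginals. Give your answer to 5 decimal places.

P(Priority=P4) = 0.073 + 0.131 + 0.185 + 0.095 = 0.484.
P(Resolution=1-4h) = 0.073 + 0.155 + 0.131 = 0.359.
P(Priority=P4, Resolution=1-4h) − P(Priority=P4)P(Resolution=1-4h) = 0.131 − 0.484×0.359 = -0.04276.

-0.04276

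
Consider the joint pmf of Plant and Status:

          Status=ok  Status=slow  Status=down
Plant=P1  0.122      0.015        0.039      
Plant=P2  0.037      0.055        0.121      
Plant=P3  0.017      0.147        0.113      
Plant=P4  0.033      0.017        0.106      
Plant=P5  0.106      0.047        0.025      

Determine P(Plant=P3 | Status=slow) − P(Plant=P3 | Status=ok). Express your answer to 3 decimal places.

P(Status=slow) = 0.015 + 0.055 + 0.147 + 0.017 + 0.047 = 0.281; P(Plant=P3 | Status=slow) = 0.147/0.281 = 0.5231.
P(Status=ok) = 0.122 + 0.037 + 0.017 + 0.033 + 0.106 = 0.315; P(Plant=P3 | Status=ok) = 0.017/0.315 = 0.0540.
Difference = 0.469.

0.469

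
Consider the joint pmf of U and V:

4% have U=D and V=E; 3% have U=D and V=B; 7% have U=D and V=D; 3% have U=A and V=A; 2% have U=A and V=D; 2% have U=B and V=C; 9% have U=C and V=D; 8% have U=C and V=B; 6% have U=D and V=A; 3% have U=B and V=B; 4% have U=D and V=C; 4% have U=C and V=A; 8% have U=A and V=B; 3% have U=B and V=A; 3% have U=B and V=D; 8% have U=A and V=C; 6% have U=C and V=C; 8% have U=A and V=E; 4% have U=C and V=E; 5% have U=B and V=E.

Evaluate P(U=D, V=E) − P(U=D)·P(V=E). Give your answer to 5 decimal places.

-0.01040

P(U=D) = 0.06 + 0.03 + 0.04 + 0.07 + 0.04 = 0.24.
P(V=E) = 0.08 + 0.05 + 0.04 + 0.04 = 0.21.
P(U=D, V=E) − P(U=D)P(V=E) = 0.04 − 0.24×0.21 = -0.01040.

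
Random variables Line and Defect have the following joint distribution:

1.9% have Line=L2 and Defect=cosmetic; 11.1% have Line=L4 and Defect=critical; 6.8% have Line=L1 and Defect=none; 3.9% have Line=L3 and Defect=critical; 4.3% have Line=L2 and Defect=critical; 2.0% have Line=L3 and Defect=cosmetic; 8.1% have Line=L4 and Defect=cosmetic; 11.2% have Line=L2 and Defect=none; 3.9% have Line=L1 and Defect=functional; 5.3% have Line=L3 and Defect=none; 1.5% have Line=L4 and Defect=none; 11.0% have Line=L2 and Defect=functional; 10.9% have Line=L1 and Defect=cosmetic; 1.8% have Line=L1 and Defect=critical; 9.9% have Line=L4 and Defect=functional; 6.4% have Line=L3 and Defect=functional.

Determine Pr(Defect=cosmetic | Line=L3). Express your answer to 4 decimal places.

P(Line=L3) = 0.053 + 0.020 + 0.064 + 0.039 = 0.176.
P(Defect=cosmetic | Line=L3) = 0.020/0.176 = 0.1136.

0.1136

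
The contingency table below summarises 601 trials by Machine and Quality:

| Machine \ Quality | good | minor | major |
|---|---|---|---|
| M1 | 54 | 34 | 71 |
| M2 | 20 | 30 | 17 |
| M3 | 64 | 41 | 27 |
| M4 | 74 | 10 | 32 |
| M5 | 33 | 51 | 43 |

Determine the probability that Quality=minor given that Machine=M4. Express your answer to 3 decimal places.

0.086

Total with Machine=M4: 74 + 10 + 32 = 116.
P(Quality=minor | Machine=M4) = 10/116 = 0.086.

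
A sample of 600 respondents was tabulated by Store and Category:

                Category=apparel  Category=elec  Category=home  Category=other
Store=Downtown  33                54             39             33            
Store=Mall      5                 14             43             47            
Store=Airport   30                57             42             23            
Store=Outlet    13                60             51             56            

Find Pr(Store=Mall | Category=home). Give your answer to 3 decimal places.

Total with Category=home: 39 + 43 + 42 + 51 = 175.
P(Store=Mall | Category=home) = 43/175 = 0.246.

0.246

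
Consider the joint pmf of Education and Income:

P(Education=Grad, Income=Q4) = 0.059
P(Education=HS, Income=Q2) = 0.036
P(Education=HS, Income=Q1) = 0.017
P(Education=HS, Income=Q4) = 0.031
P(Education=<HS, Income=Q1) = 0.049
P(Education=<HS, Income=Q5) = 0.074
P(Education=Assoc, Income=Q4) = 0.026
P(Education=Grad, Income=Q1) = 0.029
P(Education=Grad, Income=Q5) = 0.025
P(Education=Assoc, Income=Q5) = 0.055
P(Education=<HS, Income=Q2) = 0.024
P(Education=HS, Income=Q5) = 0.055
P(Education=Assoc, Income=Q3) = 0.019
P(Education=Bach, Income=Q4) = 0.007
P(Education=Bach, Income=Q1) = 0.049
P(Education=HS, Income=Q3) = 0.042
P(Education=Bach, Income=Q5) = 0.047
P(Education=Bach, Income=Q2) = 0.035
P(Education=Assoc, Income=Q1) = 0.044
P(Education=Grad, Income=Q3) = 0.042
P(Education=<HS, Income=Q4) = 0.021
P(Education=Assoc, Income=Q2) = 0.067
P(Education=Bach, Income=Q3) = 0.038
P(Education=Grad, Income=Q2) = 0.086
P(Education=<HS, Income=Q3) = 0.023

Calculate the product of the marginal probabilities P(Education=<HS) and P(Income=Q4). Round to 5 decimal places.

0.02750

P(Education=<HS) = 0.049 + 0.024 + 0.023 + 0.021 + 0.074 = 0.191.
P(Income=Q4) = 0.021 + 0.031 + 0.026 + 0.007 + 0.059 = 0.144.
Product: 0.191 × 0.144 = 0.02750.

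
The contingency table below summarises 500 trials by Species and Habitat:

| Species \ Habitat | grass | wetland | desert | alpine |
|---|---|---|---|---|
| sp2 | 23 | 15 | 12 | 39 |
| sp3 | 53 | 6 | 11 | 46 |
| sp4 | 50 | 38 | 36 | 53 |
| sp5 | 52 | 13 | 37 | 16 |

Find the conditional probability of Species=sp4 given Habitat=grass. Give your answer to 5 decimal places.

0.28090

Total with Habitat=grass: 23 + 53 + 50 + 52 = 178.
P(Species=sp4 | Habitat=grass) = 50/178 = 0.28090.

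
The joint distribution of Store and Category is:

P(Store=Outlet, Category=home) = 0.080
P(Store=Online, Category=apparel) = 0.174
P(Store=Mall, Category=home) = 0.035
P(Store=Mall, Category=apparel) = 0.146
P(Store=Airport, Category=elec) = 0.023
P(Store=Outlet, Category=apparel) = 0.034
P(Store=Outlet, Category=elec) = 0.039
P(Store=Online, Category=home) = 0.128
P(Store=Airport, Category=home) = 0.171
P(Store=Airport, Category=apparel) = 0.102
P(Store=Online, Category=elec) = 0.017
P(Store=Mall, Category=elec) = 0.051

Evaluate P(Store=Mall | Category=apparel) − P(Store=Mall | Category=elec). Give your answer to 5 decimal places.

-0.07213

P(Category=apparel) = 0.146 + 0.102 + 0.034 + 0.174 = 0.456; P(Store=Mall | Category=apparel) = 0.146/0.456 = 0.320175.
P(Category=elec) = 0.051 + 0.023 + 0.039 + 0.017 = 0.130; P(Store=Mall | Category=elec) = 0.051/0.130 = 0.392308.
Difference = -0.07213.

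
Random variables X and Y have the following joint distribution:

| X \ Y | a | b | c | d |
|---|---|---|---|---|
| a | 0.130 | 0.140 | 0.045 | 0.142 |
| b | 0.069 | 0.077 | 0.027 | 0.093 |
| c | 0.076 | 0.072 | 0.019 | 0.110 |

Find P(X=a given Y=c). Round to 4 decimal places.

P(Y=c) = 0.045 + 0.027 + 0.019 = 0.091.
P(X=a | Y=c) = 0.045/0.091 = 0.4945.

0.4945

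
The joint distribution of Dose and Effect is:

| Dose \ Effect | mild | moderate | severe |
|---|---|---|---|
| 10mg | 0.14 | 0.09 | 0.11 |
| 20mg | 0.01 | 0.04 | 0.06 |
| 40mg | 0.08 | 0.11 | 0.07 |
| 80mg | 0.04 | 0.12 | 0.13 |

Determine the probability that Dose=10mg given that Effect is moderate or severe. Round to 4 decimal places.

P(Effect=moderate) = 0.09 + 0.04 + 0.11 + 0.12 = 0.36.
P(Effect=severe) = 0.11 + 0.06 + 0.07 + 0.13 = 0.37.
P(Effect ∈ {moderate, severe}) = 0.36 + 0.37 = 0.73; P(Dose=10mg, Effect ∈ {moderate, severe}) = 0.09 + 0.11 = 0.20.
P(Dose=10mg | Effect ∈ {moderate, severe}) = 0.20/0.73 = 0.2740.

0.2740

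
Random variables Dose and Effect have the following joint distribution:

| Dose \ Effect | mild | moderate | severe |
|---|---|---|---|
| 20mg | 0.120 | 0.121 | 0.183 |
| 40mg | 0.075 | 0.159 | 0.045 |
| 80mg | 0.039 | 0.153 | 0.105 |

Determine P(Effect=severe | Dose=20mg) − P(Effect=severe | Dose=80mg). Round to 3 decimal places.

0.078

P(Dose=20mg) = 0.120 + 0.121 + 0.183 = 0.424; P(Effect=severe | Dose=20mg) = 0.183/0.424 = 0.4316.
P(Dose=80mg) = 0.039 + 0.153 + 0.105 = 0.297; P(Effect=severe | Dose=80mg) = 0.105/0.297 = 0.3535.
Difference = 0.078.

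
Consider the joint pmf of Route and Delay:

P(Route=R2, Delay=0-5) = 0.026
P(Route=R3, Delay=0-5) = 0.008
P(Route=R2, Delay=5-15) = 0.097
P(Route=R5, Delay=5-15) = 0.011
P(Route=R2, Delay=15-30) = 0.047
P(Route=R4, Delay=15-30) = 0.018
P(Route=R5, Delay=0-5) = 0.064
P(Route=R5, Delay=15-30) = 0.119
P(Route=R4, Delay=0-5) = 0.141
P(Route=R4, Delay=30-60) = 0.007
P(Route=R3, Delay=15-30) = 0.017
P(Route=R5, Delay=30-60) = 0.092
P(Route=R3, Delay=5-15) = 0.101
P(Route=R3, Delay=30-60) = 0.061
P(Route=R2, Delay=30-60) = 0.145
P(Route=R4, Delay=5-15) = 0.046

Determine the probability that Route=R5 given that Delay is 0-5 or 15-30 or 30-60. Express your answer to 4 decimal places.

P(Delay=0-5) = 0.026 + 0.008 + 0.141 + 0.064 = 0.239.
P(Delay=15-30) = 0.047 + 0.017 + 0.018 + 0.119 = 0.201.
P(Delay=30-60) = 0.145 + 0.061 + 0.007 + 0.092 = 0.305.
P(Delay ∈ {0-5, 15-30, 30-60}) = 0.239 + 0.201 + 0.305 = 0.745; P(Route=R5, Delay ∈ {0-5, 15-30, 30-60}) = 0.064 + 0.119 + 0.092 = 0.275.
P(Route=R5 | Delay ∈ {0-5, 15-30, 30-60}) = 0.275/0.745 = 0.3691.

0.3691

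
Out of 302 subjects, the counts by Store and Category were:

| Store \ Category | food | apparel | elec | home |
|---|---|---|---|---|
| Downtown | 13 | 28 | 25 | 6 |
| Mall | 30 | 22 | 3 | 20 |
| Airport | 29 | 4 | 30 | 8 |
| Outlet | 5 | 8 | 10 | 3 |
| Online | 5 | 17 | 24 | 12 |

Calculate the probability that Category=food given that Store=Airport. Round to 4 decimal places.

0.4085

Total with Store=Airport: 29 + 4 + 30 + 8 = 71.
P(Category=food | Store=Airport) = 29/71 = 0.4085.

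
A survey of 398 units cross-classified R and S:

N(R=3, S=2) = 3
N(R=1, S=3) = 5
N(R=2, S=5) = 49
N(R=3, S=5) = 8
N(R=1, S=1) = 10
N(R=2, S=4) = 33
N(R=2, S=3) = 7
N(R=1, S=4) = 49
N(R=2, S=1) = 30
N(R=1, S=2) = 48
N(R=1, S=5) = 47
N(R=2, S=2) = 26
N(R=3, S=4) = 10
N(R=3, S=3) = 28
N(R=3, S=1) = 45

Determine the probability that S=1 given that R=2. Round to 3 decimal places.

0.207

Total with R=2: 30 + 26 + 7 + 33 + 49 = 145.
P(S=1 | R=2) = 30/145 = 0.207.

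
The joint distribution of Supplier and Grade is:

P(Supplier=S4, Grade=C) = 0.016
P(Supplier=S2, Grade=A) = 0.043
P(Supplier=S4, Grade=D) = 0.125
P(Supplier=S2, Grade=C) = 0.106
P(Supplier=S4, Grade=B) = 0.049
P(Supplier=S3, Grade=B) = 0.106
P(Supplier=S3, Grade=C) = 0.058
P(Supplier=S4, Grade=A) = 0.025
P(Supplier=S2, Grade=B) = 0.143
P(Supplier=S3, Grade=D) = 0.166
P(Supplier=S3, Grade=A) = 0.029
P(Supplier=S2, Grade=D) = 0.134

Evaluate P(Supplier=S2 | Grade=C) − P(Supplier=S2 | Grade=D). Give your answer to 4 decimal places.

P(Grade=C) = 0.106 + 0.058 + 0.016 = 0.180; P(Supplier=S2 | Grade=C) = 0.106/0.180 = 0.58889.
P(Grade=D) = 0.134 + 0.166 + 0.125 = 0.425; P(Supplier=S2 | Grade=D) = 0.134/0.425 = 0.31529.
Difference = 0.2736.

0.2736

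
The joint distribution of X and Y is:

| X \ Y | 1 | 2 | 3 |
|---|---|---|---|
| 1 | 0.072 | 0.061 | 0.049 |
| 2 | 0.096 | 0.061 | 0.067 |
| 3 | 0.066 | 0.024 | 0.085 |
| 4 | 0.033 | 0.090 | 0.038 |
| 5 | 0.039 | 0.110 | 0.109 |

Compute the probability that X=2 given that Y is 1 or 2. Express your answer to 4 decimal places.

P(Y=1) = 0.072 + 0.096 + 0.066 + 0.033 + 0.039 = 0.306.
P(Y=2) = 0.061 + 0.061 + 0.024 + 0.090 + 0.110 = 0.346.
P(Y ∈ {1, 2}) = 0.306 + 0.346 = 0.652; P(X=2, Y ∈ {1, 2}) = 0.096 + 0.061 = 0.157.
P(X=2 | Y ∈ {1, 2}) = 0.157/0.652 = 0.2408.

0.2408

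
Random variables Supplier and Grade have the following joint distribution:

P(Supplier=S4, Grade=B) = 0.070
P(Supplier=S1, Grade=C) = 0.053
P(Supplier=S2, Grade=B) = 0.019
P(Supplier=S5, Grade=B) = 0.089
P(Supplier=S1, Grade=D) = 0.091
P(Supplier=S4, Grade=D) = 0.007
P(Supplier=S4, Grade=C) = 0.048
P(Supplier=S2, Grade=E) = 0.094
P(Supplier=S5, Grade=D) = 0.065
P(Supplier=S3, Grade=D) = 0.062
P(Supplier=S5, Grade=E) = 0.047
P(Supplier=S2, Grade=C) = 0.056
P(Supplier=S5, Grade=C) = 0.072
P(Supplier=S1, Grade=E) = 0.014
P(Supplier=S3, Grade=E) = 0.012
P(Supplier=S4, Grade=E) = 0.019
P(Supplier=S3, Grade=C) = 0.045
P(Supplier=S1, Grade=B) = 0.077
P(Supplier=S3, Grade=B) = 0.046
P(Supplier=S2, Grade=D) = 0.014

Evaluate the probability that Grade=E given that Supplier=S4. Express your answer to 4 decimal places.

0.1319

P(Supplier=S4) = 0.070 + 0.048 + 0.007 + 0.019 = 0.144.
P(Grade=E | Supplier=S4) = 0.019/0.144 = 0.1319.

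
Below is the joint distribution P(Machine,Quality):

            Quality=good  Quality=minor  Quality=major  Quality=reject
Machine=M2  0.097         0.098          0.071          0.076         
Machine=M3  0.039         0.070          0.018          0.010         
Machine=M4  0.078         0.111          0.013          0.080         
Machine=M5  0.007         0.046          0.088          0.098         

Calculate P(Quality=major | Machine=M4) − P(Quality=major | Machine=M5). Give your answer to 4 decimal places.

P(Machine=M4) = 0.078 + 0.111 + 0.013 + 0.080 = 0.282; P(Quality=major | Machine=M4) = 0.013/0.282 = 0.04610.
P(Machine=M5) = 0.007 + 0.046 + 0.088 + 0.098 = 0.239; P(Quality=major | Machine=M5) = 0.088/0.239 = 0.36820.
Difference = -0.3221.

-0.3221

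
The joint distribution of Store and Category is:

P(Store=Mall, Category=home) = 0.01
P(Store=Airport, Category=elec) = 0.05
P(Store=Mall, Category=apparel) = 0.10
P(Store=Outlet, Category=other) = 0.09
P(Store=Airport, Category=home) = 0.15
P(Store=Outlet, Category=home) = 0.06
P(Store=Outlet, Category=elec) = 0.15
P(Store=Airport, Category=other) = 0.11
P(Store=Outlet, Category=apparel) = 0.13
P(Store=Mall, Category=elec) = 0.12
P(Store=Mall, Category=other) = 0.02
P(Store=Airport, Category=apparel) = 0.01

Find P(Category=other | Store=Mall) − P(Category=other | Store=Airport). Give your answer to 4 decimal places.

-0.2638

P(Store=Mall) = 0.10 + 0.12 + 0.01 + 0.02 = 0.25; P(Category=other | Store=Mall) = 0.02/0.25 = 0.08000.
P(Store=Airport) = 0.01 + 0.05 + 0.15 + 0.11 = 0.32; P(Category=other | Store=Airport) = 0.11/0.32 = 0.34375.
Difference = -0.2638.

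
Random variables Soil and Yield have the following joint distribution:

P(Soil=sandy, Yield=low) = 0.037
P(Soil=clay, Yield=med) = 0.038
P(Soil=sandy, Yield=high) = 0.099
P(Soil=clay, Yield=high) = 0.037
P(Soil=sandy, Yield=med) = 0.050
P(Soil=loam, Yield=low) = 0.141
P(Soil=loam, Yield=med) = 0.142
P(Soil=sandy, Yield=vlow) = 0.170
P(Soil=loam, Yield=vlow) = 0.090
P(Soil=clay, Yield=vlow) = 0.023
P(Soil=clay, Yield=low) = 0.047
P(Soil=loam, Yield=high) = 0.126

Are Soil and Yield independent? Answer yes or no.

P(Soil=sandy) = 0.356 and P(Yield=vlow) = 0.283, so their product is 0.10075, but P(Soil=sandy, Yield=vlow) = 0.170. Since these differ, Soil and Yield are not independent.

no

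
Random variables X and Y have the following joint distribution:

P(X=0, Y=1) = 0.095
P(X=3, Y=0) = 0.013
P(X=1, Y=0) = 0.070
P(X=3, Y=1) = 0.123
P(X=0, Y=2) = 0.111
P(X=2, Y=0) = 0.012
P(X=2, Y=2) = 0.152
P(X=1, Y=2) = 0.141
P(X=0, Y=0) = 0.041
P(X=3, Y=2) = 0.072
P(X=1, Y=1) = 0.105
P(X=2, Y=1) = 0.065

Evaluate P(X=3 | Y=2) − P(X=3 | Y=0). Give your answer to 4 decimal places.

P(Y=2) = 0.111 + 0.141 + 0.152 + 0.072 = 0.476; P(X=3 | Y=2) = 0.072/0.476 = 0.15126.
P(Y=0) = 0.041 + 0.070 + 0.012 + 0.013 = 0.136; P(X=3 | Y=0) = 0.013/0.136 = 0.09559.
Difference = 0.0557.

0.0557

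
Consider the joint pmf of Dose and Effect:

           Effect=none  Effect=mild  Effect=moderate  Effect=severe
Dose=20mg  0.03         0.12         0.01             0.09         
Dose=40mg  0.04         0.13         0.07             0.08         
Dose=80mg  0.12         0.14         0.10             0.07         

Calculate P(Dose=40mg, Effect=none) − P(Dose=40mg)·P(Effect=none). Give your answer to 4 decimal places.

P(Dose=40mg) = 0.04 + 0.13 + 0.07 + 0.08 = 0.32.
P(Effect=none) = 0.03 + 0.04 + 0.12 = 0.19.
P(Dose=40mg, Effect=none) − P(Dose=40mg)P(Effect=none) = 0.04 − 0.32×0.19 = -0.0208.

-0.0208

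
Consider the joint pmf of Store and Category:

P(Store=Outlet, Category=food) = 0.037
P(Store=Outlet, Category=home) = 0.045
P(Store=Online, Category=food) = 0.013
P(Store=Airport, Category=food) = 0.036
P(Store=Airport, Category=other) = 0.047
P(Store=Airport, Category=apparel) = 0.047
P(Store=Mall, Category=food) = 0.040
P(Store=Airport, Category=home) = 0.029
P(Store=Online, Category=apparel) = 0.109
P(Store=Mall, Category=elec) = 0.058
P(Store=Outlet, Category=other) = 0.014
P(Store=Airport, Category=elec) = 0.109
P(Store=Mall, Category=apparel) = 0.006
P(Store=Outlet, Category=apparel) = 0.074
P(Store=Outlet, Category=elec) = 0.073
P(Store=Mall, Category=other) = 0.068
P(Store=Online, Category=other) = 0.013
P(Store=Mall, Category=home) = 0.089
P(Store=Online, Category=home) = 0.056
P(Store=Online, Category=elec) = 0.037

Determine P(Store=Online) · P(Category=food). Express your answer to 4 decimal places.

P(Store=Online) = 0.013 + 0.109 + 0.037 + 0.056 + 0.013 = 0.228.
P(Category=food) = 0.040 + 0.036 + 0.037 + 0.013 = 0.126.
Product: 0.228 × 0.126 = 0.0287.

0.0287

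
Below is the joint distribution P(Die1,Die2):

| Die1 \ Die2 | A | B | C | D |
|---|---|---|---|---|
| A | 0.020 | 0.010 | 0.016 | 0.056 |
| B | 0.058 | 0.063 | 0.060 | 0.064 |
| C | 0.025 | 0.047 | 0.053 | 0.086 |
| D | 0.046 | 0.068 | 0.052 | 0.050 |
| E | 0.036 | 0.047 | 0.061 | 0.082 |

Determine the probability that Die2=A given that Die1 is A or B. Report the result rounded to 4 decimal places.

P(Die1=A) = 0.020 + 0.010 + 0.016 + 0.056 = 0.102.
P(Die1=B) = 0.058 + 0.063 + 0.060 + 0.064 = 0.245.
P(Die1 ∈ {A, B}) = 0.102 + 0.245 = 0.347; P(Die2=A, Die1 ∈ {A, B}) = 0.020 + 0.058 = 0.078.
P(Die2=A | Die1 ∈ {A, B}) = 0.078/0.347 = 0.2248.

0.2248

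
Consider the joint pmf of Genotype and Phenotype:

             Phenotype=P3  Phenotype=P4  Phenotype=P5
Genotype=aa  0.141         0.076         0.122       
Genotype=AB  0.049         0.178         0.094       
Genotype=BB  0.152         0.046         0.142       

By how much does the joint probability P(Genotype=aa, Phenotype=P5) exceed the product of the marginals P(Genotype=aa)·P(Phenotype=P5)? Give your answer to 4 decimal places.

0.0006

P(Genotype=aa) = 0.141 + 0.076 + 0.122 = 0.339.
P(Phenotype=P5) = 0.122 + 0.094 + 0.142 = 0.358.
P(Genotype=aa, Phenotype=P5) − P(Genotype=aa)P(Phenotype=P5) = 0.122 − 0.339×0.358 = 0.0006.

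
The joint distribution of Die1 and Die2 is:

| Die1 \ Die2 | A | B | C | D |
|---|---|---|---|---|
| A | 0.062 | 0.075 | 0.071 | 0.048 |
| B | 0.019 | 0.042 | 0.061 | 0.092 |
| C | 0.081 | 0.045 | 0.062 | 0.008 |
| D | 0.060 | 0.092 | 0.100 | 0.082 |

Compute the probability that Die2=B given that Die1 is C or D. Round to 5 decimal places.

P(Die1=C) = 0.081 + 0.045 + 0.062 + 0.008 = 0.196.
P(Die1=D) = 0.060 + 0.092 + 0.100 + 0.082 = 0.334.
P(Die1 ∈ {C, D}) = 0.196 + 0.334 = 0.530; P(Die2=B, Die1 ∈ {C, D}) = 0.045 + 0.092 = 0.137.
P(Die2=B | Die1 ∈ {C, D}) = 0.137/0.530 = 0.25849.

0.25849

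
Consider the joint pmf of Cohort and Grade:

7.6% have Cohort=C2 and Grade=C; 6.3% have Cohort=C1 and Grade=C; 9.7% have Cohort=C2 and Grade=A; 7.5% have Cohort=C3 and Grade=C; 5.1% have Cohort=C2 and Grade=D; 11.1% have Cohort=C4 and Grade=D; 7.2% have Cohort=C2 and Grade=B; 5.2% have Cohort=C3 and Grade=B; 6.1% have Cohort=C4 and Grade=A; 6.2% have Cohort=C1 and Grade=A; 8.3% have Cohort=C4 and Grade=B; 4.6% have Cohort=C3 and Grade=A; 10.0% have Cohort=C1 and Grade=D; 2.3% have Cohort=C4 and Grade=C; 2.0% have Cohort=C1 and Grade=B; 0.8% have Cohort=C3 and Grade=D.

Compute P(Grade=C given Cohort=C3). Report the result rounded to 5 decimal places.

P(Cohort=C3) = 0.046 + 0.052 + 0.075 + 0.008 = 0.181.
P(Grade=C | Cohort=C3) = 0.075/0.181 = 0.41436.

0.41436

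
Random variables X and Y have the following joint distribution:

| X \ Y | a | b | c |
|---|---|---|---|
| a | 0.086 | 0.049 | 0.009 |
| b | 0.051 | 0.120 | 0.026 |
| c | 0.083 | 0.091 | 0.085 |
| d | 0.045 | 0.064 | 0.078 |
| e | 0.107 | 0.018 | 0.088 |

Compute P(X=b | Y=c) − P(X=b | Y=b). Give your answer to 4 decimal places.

-0.2600

P(Y=c) = 0.009 + 0.026 + 0.085 + 0.078 + 0.088 = 0.286; P(X=b | Y=c) = 0.026/0.286 = 0.09091.
P(Y=b) = 0.049 + 0.120 + 0.091 + 0.064 + 0.018 = 0.342; P(X=b | Y=b) = 0.120/0.342 = 0.35088.
Difference = -0.2600.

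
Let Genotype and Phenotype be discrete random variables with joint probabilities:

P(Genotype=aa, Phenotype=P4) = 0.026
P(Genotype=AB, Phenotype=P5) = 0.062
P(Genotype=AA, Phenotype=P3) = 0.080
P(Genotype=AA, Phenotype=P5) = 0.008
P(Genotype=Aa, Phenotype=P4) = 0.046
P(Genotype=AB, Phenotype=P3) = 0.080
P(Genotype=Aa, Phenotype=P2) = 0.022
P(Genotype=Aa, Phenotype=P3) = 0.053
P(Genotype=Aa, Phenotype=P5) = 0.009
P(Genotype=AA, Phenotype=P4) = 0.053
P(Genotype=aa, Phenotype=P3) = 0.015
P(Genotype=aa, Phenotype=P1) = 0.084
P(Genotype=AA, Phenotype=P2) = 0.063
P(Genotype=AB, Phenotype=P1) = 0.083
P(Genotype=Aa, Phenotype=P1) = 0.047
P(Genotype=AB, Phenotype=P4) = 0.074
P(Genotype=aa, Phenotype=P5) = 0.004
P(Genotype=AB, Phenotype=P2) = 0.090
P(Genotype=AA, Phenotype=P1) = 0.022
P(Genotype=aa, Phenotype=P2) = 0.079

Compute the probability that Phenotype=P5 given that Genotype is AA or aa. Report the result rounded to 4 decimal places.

0.0276

P(Genotype=AA) = 0.022 + 0.063 + 0.080 + 0.053 + 0.008 = 0.226.
P(Genotype=aa) = 0.084 + 0.079 + 0.015 + 0.026 + 0.004 = 0.208.
P(Genotype ∈ {AA, aa}) = 0.226 + 0.208 = 0.434; P(Phenotype=P5, Genotype ∈ {AA, aa}) = 0.008 + 0.004 = 0.012.
P(Phenotype=P5 | Genotype ∈ {AA, aa}) = 0.012/0.434 = 0.0276.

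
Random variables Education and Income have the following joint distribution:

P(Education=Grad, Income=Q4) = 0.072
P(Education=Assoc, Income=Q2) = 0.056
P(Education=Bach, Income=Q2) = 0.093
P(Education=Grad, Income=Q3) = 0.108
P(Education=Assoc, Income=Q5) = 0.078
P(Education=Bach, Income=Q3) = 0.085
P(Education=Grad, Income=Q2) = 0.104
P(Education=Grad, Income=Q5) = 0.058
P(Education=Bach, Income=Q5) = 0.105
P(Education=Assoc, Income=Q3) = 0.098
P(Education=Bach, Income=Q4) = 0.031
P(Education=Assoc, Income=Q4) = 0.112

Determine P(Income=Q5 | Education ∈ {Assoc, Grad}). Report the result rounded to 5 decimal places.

P(Education=Assoc) = 0.056 + 0.098 + 0.112 + 0.078 = 0.344.
P(Education=Grad) = 0.104 + 0.108 + 0.072 + 0.058 = 0.342.
P(Education ∈ {Assoc, Grad}) = 0.344 + 0.342 = 0.686; P(Income=Q5, Education ∈ {Assoc, Grad}) = 0.078 + 0.058 = 0.136.
P(Income=Q5 | Education ∈ {Assoc, Grad}) = 0.136/0.686 = 0.19825.

0.19825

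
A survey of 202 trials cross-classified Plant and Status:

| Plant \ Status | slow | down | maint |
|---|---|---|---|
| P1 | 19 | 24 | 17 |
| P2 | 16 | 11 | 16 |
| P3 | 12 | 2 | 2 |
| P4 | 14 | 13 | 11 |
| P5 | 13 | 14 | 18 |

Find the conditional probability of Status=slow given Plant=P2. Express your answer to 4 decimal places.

0.3721

Total with Plant=P2: 16 + 11 + 16 = 43.
P(Status=slow | Plant=P2) = 16/43 = 0.3721.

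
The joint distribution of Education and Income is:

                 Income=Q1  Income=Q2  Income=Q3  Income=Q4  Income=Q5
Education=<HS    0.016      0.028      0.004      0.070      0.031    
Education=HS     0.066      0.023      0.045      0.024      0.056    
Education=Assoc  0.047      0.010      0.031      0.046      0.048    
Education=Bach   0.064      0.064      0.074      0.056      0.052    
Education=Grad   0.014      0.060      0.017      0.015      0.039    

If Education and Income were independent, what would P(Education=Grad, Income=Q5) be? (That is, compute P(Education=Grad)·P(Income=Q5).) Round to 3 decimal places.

P(Education=Grad) = 0.014 + 0.060 + 0.017 + 0.015 + 0.039 = 0.145.
P(Income=Q5) = 0.031 + 0.056 + 0.048 + 0.052 + 0.039 = 0.226.
Product: 0.145 × 0.226 = 0.033.

0.033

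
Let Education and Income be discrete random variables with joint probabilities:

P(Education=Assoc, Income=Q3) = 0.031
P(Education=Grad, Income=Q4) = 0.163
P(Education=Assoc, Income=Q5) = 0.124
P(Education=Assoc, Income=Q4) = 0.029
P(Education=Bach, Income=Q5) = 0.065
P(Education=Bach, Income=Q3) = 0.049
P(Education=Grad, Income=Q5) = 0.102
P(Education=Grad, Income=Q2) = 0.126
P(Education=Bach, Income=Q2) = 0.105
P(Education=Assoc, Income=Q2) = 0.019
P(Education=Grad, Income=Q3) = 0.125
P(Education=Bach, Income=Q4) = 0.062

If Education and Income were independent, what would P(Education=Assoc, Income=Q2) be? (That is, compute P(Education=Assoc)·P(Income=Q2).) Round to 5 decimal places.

0.05075

P(Education=Assoc) = 0.019 + 0.031 + 0.029 + 0.124 = 0.203.
P(Income=Q2) = 0.019 + 0.105 + 0.126 = 0.250.
Product: 0.203 × 0.250 = 0.05075.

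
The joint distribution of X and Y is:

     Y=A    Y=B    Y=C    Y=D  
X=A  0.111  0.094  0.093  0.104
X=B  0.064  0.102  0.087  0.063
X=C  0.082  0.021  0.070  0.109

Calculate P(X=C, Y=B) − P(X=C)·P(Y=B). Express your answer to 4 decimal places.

P(X=C) = 0.082 + 0.021 + 0.070 + 0.109 = 0.282.
P(Y=B) = 0.094 + 0.102 + 0.021 = 0.217.
P(X=C, Y=B) − P(X=C)P(Y=B) = 0.021 − 0.282×0.217 = -0.0402.

-0.0402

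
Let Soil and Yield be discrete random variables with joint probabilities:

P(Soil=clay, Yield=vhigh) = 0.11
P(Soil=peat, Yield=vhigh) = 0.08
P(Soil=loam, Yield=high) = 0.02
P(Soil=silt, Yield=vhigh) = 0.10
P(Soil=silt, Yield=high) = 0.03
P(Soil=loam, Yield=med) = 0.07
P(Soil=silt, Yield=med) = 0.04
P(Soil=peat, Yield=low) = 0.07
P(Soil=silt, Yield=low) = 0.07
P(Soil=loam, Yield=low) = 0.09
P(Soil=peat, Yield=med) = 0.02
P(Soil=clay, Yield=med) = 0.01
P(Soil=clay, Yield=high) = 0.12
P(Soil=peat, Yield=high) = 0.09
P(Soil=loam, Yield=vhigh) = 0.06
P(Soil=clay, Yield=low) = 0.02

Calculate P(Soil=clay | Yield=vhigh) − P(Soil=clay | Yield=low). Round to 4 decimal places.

0.2343

P(Yield=vhigh) = 0.06 + 0.11 + 0.10 + 0.08 = 0.35; P(Soil=clay | Yield=vhigh) = 0.11/0.35 = 0.31429.
P(Yield=low) = 0.09 + 0.02 + 0.07 + 0.07 = 0.25; P(Soil=clay | Yield=low) = 0.02/0.25 = 0.08000.
Difference = 0.2343.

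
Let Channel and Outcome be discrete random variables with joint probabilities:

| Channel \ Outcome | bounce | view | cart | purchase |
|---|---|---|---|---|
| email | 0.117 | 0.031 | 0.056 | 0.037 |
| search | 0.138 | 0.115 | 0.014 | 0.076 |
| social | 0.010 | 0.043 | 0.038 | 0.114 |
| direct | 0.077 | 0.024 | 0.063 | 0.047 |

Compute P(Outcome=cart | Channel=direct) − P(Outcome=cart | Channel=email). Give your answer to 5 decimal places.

0.06621

P(Channel=direct) = 0.077 + 0.024 + 0.063 + 0.047 = 0.211; P(Outcome=cart | Channel=direct) = 0.063/0.211 = 0.298578.
P(Channel=email) = 0.117 + 0.031 + 0.056 + 0.037 = 0.241; P(Outcome=cart | Channel=email) = 0.056/0.241 = 0.232365.
Difference = 0.06621.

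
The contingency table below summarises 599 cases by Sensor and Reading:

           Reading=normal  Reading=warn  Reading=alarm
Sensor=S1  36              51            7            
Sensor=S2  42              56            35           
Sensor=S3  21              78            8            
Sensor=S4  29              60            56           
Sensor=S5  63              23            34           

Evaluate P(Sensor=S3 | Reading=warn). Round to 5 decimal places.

0.29104

Total with Reading=warn: 51 + 56 + 78 + 60 + 23 = 268.
P(Sensor=S3 | Reading=warn) = 78/268 = 0.29104.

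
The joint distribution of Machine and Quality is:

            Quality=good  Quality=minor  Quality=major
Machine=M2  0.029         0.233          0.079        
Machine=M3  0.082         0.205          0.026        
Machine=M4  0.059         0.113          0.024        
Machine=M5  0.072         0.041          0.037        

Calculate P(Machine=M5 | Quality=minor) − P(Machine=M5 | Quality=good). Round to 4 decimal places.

P(Quality=minor) = 0.233 + 0.205 + 0.113 + 0.041 = 0.592; P(Machine=M5 | Quality=minor) = 0.041/0.592 = 0.06926.
P(Quality=good) = 0.029 + 0.082 + 0.059 + 0.072 = 0.242; P(Machine=M5 | Quality=good) = 0.072/0.242 = 0.29752.
Difference = -0.2283.

-0.2283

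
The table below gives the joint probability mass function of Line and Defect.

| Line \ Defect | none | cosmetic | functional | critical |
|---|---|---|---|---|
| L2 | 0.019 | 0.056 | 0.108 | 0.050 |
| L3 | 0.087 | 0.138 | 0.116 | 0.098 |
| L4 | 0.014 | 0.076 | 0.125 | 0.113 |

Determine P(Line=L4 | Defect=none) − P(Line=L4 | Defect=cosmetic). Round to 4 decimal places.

-0.1648

P(Defect=none) = 0.019 + 0.087 + 0.014 = 0.120; P(Line=L4 | Defect=none) = 0.014/0.120 = 0.11667.
P(Defect=cosmetic) = 0.056 + 0.138 + 0.076 = 0.270; P(Line=L4 | Defect=cosmetic) = 0.076/0.270 = 0.28148.
Difference = -0.1648.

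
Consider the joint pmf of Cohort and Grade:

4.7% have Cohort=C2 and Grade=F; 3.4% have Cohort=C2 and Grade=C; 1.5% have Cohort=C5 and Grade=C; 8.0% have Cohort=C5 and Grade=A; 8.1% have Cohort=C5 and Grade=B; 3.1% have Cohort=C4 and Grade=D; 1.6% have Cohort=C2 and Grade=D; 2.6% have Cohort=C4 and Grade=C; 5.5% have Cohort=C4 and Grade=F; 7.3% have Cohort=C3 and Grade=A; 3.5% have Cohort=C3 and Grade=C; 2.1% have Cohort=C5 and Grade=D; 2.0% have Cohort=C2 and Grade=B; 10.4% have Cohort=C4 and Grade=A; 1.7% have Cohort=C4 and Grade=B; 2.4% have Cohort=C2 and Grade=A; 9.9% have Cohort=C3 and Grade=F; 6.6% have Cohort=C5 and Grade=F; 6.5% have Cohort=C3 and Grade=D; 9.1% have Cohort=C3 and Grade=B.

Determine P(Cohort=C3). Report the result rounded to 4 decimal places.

0.3630

P(Cohort=C3) = 0.073 + 0.091 + 0.035 + 0.065 + 0.099 = 0.363.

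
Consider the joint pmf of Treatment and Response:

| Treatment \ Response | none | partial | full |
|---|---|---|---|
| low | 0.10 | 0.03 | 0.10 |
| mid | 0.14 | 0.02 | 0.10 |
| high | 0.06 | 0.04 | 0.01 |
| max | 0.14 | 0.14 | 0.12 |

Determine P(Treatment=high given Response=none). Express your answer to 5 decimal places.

0.13636

P(Response=none) = 0.10 + 0.14 + 0.06 + 0.14 = 0.44.
P(Treatment=high | Response=none) = 0.06/0.44 = 0.13636.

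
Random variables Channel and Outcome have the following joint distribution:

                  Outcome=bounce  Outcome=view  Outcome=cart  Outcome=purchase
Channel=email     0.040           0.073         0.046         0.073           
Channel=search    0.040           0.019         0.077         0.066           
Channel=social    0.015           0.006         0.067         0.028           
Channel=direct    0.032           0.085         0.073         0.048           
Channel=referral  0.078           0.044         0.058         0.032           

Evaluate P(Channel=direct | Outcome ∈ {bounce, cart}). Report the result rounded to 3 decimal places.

0.200

P(Outcome=bounce) = 0.040 + 0.040 + 0.015 + 0.032 + 0.078 = 0.205.
P(Outcome=cart) = 0.046 + 0.077 + 0.067 + 0.073 + 0.058 = 0.321.
P(Outcome ∈ {bounce, cart}) = 0.205 + 0.321 = 0.526; P(Channel=direct, Outcome ∈ {bounce, cart}) = 0.032 + 0.073 = 0.105.
P(Channel=direct | Outcome ∈ {bounce, cart}) = 0.105/0.526 = 0.200.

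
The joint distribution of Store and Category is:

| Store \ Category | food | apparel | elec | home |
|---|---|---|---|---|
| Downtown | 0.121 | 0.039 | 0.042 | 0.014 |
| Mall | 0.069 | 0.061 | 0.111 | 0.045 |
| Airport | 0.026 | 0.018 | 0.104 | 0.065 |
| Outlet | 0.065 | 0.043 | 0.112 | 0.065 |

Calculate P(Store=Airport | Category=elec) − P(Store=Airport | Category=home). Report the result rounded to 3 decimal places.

P(Category=elec) = 0.042 + 0.111 + 0.104 + 0.112 = 0.369; P(Store=Airport | Category=elec) = 0.104/0.369 = 0.2818.
P(Category=home) = 0.014 + 0.045 + 0.065 + 0.065 = 0.189; P(Store=Airport | Category=home) = 0.065/0.189 = 0.3439.
Difference = -0.062.

-0.062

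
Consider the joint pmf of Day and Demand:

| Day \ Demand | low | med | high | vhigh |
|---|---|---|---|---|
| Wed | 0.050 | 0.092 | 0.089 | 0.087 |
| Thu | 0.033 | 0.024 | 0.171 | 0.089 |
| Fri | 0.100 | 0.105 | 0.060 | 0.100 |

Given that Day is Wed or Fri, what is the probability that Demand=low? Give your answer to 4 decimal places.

P(Day=Wed) = 0.050 + 0.092 + 0.089 + 0.087 = 0.318.
P(Day=Fri) = 0.100 + 0.105 + 0.060 + 0.100 = 0.365.
P(Day ∈ {Wed, Fri}) = 0.318 + 0.365 = 0.683; P(Demand=low, Day ∈ {Wed, Fri}) = 0.050 + 0.100 = 0.150.
P(Demand=low | Day ∈ {Wed, Fri}) = 0.150/0.683 = 0.2196.

0.2196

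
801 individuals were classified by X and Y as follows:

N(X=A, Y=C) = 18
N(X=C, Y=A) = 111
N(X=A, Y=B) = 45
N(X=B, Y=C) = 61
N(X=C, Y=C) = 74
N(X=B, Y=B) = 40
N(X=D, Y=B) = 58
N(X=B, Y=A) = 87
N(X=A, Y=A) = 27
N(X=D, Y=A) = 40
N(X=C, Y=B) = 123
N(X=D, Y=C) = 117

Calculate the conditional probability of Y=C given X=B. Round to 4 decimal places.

0.3245

Total with X=B: 87 + 40 + 61 = 188.
P(Y=C | X=B) = 61/188 = 0.3245.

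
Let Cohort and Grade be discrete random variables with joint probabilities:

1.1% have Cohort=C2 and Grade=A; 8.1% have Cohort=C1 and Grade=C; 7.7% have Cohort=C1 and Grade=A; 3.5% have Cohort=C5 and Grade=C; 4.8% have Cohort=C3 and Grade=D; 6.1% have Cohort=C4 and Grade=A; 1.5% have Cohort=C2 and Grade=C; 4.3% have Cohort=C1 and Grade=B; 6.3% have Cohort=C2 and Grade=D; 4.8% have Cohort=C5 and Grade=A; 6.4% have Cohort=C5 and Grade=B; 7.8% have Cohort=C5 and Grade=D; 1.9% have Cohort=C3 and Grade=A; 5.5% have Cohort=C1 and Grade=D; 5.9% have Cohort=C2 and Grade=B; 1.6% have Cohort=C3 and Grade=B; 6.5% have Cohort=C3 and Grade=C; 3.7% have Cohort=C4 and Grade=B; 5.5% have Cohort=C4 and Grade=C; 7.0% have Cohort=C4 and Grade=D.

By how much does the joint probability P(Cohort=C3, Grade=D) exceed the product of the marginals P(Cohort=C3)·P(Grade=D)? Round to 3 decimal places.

P(Cohort=C3) = 0.019 + 0.016 + 0.065 + 0.048 = 0.148.
P(Grade=D) = 0.055 + 0.063 + 0.048 + 0.070 + 0.078 = 0.314.
P(Cohort=C3, Grade=D) − P(Cohort=C3)P(Grade=D) = 0.048 − 0.148×0.314 = 0.002.

0.002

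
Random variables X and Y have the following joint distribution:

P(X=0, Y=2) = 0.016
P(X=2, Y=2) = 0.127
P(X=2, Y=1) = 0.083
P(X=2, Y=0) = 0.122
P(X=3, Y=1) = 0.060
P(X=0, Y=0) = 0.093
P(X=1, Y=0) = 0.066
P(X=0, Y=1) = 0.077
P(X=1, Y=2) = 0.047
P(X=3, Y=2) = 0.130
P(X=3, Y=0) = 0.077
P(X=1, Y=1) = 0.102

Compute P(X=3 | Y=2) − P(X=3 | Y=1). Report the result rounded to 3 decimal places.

P(Y=2) = 0.016 + 0.047 + 0.127 + 0.130 = 0.320; P(X=3 | Y=2) = 0.130/0.320 = 0.4063.
P(Y=1) = 0.077 + 0.102 + 0.083 + 0.060 = 0.322; P(X=3 | Y=1) = 0.060/0.322 = 0.1863.
Difference = 0.220.

0.220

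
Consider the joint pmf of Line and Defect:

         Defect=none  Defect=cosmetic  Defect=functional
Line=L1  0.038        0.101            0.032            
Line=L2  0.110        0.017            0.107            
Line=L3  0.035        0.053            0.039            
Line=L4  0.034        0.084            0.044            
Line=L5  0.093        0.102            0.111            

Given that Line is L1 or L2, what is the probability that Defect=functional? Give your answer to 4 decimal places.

0.3432

P(Line=L1) = 0.038 + 0.101 + 0.032 = 0.171.
P(Line=L2) = 0.110 + 0.017 + 0.107 = 0.234.
P(Line ∈ {L1, L2}) = 0.171 + 0.234 = 0.405; P(Defect=functional, Line ∈ {L1, L2}) = 0.032 + 0.107 = 0.139.
P(Defect=functional | Line ∈ {L1, L2}) = 0.139/0.405 = 0.3432.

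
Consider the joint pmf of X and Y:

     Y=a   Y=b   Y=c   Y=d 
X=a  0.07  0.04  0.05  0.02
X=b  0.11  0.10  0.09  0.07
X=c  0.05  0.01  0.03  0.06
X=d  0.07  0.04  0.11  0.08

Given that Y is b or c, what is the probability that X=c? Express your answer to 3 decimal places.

0.085

P(Y=b) = 0.04 + 0.10 + 0.01 + 0.04 = 0.19.
P(Y=c) = 0.05 + 0.09 + 0.03 + 0.11 = 0.28.
P(Y ∈ {b, c}) = 0.19 + 0.28 = 0.47; P(X=c, Y ∈ {b, c}) = 0.01 + 0.03 = 0.04.
P(X=c | Y ∈ {b, c}) = 0.04/0.47 = 0.085.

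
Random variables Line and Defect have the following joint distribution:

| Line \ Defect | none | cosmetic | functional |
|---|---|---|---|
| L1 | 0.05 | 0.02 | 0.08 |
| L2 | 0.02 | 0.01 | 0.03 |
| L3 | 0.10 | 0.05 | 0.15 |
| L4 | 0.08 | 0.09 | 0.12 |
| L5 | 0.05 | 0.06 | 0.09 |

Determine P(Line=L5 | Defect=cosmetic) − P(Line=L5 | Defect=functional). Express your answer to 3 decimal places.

P(Defect=cosmetic) = 0.02 + 0.01 + 0.05 + 0.09 + 0.06 = 0.23; P(Line=L5 | Defect=cosmetic) = 0.06/0.23 = 0.2609.
P(Defect=functional) = 0.08 + 0.03 + 0.15 + 0.12 + 0.09 = 0.47; P(Line=L5 | Defect=functional) = 0.09/0.47 = 0.1915.
Difference = 0.069.

0.069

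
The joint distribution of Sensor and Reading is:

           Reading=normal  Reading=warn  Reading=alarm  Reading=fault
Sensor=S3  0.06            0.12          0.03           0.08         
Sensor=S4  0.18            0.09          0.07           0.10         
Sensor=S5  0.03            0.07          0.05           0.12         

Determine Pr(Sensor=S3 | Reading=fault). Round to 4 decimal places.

0.2667

P(Reading=fault) = 0.08 + 0.10 + 0.12 = 0.30.
P(Sensor=S3 | Reading=fault) = 0.08/0.30 = 0.2667.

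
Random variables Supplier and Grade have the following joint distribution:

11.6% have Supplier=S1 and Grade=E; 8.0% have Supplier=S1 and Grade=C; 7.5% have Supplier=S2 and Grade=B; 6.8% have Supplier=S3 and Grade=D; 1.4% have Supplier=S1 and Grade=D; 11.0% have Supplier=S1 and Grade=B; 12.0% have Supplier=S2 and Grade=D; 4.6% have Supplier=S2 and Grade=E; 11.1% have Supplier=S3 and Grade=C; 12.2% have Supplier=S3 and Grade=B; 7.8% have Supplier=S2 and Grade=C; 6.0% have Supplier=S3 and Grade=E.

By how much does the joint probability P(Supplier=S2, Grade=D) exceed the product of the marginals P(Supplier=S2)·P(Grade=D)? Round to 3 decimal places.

0.056

P(Supplier=S2) = 0.075 + 0.078 + 0.120 + 0.046 = 0.319.
P(Grade=D) = 0.014 + 0.120 + 0.068 = 0.202.
P(Supplier=S2, Grade=D) − P(Supplier=S2)P(Grade=D) = 0.120 − 0.319×0.202 = 0.056.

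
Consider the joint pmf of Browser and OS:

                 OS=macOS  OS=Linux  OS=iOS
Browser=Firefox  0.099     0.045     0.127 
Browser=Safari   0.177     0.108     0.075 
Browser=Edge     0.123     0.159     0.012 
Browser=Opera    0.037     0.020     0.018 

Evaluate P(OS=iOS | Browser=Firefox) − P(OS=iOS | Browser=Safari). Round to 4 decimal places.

0.2603

P(Browser=Firefox) = 0.099 + 0.045 + 0.127 = 0.271; P(OS=iOS | Browser=Firefox) = 0.127/0.271 = 0.46863.
P(Browser=Safari) = 0.177 + 0.108 + 0.075 = 0.360; P(OS=iOS | Browser=Safari) = 0.075/0.360 = 0.20833.
Difference = 0.2603.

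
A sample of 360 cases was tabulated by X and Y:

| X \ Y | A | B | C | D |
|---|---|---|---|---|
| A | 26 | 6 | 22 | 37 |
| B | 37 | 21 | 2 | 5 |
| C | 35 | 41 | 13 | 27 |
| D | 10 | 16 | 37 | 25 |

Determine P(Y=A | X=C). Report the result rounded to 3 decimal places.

0.302

Total with X=C: 35 + 41 + 13 + 27 = 116.
P(Y=A | X=C) = 35/116 = 0.302.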